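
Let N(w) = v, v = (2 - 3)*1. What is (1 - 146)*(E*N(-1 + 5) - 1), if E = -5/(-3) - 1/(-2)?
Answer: 2755/6 ≈ 459.17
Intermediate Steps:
E = 13/6 (E = -5*(-1/3) - 1*(-1/2) = 5/3 + 1/2 = 13/6 ≈ 2.1667)
v = -1 (v = -1*1 = -1)
N(w) = -1
(1 - 146)*(E*N(-1 + 5) - 1) = (1 - 146)*((13/6)*(-1) - 1) = -145*(-13/6 - 1) = -145*(-19/6) = 2755/6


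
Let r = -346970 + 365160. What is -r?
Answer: -18190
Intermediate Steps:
r = 18190
-r = -1*18190 = -18190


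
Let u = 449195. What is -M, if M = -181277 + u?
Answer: -267918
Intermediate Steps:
M = 267918 (M = -181277 + 449195 = 267918)
-M = -1*267918 = -267918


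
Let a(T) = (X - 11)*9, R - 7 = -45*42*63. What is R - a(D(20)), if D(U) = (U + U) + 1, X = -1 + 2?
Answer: -118973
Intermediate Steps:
X = 1
D(U) = 1 + 2*U (D(U) = 2*U + 1 = 1 + 2*U)
R = -119063 (R = 7 - 45*42*63 = 7 - 1890*63 = 7 - 119070 = -119063)
a(T) = -90 (a(T) = (1 - 11)*9 = -10*9 = -90)
R - a(D(20)) = -119063 - 1*(-90) = -119063 + 90 = -118973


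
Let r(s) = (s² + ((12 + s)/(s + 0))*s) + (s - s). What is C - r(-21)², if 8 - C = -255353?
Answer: 68737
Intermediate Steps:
C = 255361 (C = 8 - 1*(-255353) = 8 + 255353 = 255361)
r(s) = 12 + s + s² (r(s) = (s² + ((12 + s)/s)*s) + 0 = (s² + (12 + s)) + 0 = (12 + s + s²) + 0 = 12 + s + s²)
C - r(-21)² = 255361 - (12 - 21 + (-21)²)² = 255361 - (12 - 21 + 441)² = 255361 - 1*432² = 255361 - 1*186624 = 255361 - 186624 = 68737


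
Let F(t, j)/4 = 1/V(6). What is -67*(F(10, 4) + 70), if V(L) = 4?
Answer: -4757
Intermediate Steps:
F(t, j) = 1 (F(t, j) = 4/4 = 4*(¼) = 1)
-67*(F(10, 4) + 70) = -67*(1 + 70) = -67*71 = -4757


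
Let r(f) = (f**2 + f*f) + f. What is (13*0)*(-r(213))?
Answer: 0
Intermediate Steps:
r(f) = f + 2*f**2 (r(f) = (f**2 + f**2) + f = 2*f**2 + f = f + 2*f**2)
(13*0)*(-r(213)) = (13*0)*(-213*(1 + 2*213)) = 0*(-213*(1 + 426)) = 0*(-213*427) = 0*(-1*90951) = 0*(-90951) = 0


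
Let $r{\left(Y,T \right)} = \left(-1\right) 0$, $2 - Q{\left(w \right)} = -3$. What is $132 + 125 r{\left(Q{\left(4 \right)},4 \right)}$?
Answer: $132$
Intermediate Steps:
$Q{\left(w \right)} = 5$ ($Q{\left(w \right)} = 2 - -3 = 2 + 3 = 5$)
$r{\left(Y,T \right)} = 0$
$132 + 125 r{\left(Q{\left(4 \right)},4 \right)} = 132 + 125 \cdot 0 = 132 + 0 = 132$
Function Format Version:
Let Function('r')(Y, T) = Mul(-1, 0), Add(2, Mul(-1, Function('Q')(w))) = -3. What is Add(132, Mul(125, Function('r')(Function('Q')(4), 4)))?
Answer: 132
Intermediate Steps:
Function('Q')(w) = 5 (Function('Q')(w) = Add(2, Mul(-1, -3)) = Add(2, 3) = 5)
Function('r')(Y, T) = 0
Add(132, Mul(125, Function('r')(Function('Q')(4), 4))) = Add(132, Mul(125, 0)) = Add(132, 0) = 132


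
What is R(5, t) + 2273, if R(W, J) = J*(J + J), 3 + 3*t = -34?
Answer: 23195/9 ≈ 2577.2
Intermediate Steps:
t = -37/3 (t = -1 + (1/3)*(-34) = -1 - 34/3 = -37/3 ≈ -12.333)
R(W, J) = 2*J**2 (R(W, J) = J*(2*J) = 2*J**2)
R(5, t) + 2273 = 2*(-37/3)**2 + 2273 = 2*(1369/9) + 2273 = 2738/9 + 2273 = 23195/9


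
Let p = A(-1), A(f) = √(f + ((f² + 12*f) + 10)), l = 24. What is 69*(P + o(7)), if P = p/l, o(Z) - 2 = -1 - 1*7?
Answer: -414 + 23*I*√2/8 ≈ -414.0 + 4.0659*I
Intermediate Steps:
o(Z) = -6 (o(Z) = 2 + (-1 - 1*7) = 2 + (-1 - 7) = 2 - 8 = -6)
A(f) = √(10 + f² + 13*f) (A(f) = √(f + (10 + f² + 12*f)) = √(10 + f² + 13*f))
p = I*√2 (p = √(10 + (-1)² + 13*(-1)) = √(10 + 1 - 13) = √(-2) = I*√2 ≈ 1.4142*I)
P = I*√2/24 (P = (I*√2)/24 = (I*√2)*(1/24) = I*√2/24 ≈ 0.058926*I)
69*(P + o(7)) = 69*(I*√2/24 - 6) = 69*(-6 + I*√2/24) = -414 + 23*I*√2/8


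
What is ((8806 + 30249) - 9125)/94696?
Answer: 14965/47348 ≈ 0.31606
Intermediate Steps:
((8806 + 30249) - 9125)/94696 = (39055 - 9125)*(1/94696) = 29930*(1/94696) = 14965/47348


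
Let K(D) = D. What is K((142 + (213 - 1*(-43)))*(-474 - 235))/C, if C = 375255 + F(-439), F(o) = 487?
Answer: -141091/187871 ≈ -0.75100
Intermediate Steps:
C = 375742 (C = 375255 + 487 = 375742)
K((142 + (213 - 1*(-43)))*(-474 - 235))/C = ((142 + (213 - 1*(-43)))*(-474 - 235))/375742 = ((142 + (213 + 43))*(-709))*(1/375742) = ((142 + 256)*(-709))*(1/375742) = (398*(-709))*(1/375742) = -282182*1/375742 = -141091/187871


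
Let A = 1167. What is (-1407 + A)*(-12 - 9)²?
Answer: -105840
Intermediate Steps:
(-1407 + A)*(-12 - 9)² = (-1407 + 1167)*(-12 - 9)² = -240*(-21)² = -240*441 = -105840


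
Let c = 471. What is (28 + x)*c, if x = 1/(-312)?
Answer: 1371395/104 ≈ 13186.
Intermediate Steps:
x = -1/312 ≈ -0.0032051
(28 + x)*c = (28 - 1/312)*471 = (8735/312)*471 = 1371395/104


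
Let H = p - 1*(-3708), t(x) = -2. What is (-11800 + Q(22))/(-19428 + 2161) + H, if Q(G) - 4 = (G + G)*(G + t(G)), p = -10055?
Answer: -109582733/17267 ≈ -6346.4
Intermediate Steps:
Q(G) = 4 + 2*G*(-2 + G) (Q(G) = 4 + (G + G)*(G - 2) = 4 + (2*G)*(-2 + G) = 4 + 2*G*(-2 + G))
H = -6347 (H = -10055 - 1*(-3708) = -10055 + 3708 = -6347)
(-11800 + Q(22))/(-19428 + 2161) + H = (-11800 + (4 - 4*22 + 2*22²))/(-19428 + 2161) - 6347 = (-11800 + (4 - 88 + 2*484))/(-17267) - 6347 = (-11800 + (4 - 88 + 968))*(-1/17267) - 6347 = (-11800 + 884)*(-1/17267) - 6347 = -10916*(-1/17267) - 6347 = 10916/17267 - 6347 = -109582733/17267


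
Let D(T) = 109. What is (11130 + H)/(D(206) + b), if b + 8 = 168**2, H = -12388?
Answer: -1258/28325 ≈ -0.044413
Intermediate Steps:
b = 28216 (b = -8 + 168**2 = -8 + 28224 = 28216)
(11130 + H)/(D(206) + b) = (11130 - 12388)/(109 + 28216) = -1258/28325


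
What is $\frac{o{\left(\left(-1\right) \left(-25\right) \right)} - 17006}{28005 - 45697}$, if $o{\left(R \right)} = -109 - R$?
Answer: $\frac{4285}{4423} \approx 0.9688$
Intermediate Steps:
$\frac{o{\left(\left(-1\right) \left(-25\right) \right)} - 17006}{28005 - 45697} = \frac{\left(-109 - \left(-1\right) \left(-25\right)\right) - 17006}{28005 - 45697} = \frac{\left(-109 - 25\right) - 17006}{-17692} = \left(\left(-109 - 25\right) - 17006\right) \left(- \frac{1}{17692}\right) = \left(-134 - 17006\right) \left(- \frac{1}{17692}\right) = \left(-17140\right) \left(- \frac{1}{17692}\right) = \frac{4285}{4423}$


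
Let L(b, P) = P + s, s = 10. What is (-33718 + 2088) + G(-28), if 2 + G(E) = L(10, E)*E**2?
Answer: -45744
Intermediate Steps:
L(b, P) = 10 + P (L(b, P) = P + 10 = 10 + P)
G(E) = -2 + E**2*(10 + E) (G(E) = -2 + (10 + E)*E**2 = -2 + E**2*(10 + E))
(-33718 + 2088) + G(-28) = (-33718 + 2088) + (-2 + (-28)**2*(10 - 28)) = -31630 + (-2 + 784*(-18)) = -31630 + (-2 - 14112) = -31630 - 14114 = -45744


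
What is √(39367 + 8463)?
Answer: √47830 ≈ 218.70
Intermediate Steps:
√(39367 + 8463) = √47830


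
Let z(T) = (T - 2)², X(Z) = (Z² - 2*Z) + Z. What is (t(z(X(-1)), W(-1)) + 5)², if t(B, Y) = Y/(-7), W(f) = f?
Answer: 1296/49 ≈ 26.449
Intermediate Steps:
X(Z) = Z² - Z
z(T) = (-2 + T)²
t(B, Y) = -Y/7 (t(B, Y) = Y*(-⅐) = -Y/7)
(t(z(X(-1)), W(-1)) + 5)² = (-⅐*(-1) + 5)² = (⅐ + 5)² = (36/7)² = 1296/49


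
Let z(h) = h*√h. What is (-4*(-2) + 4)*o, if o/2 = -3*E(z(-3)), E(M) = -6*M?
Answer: -1296*I*√3 ≈ -2244.7*I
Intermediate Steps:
z(h) = h^(3/2)
o = -108*I*√3 (o = 2*(-(-18)*(-3)^(3/2)) = 2*(-(-18)*(-3*I*√3)) = 2*(-54*I*√3) = -108*I*√3 ≈ -187.06*I)
(-4*(-2) + 4)*o = (-4*(-2) + 4)*(-108*I*√3) = (8 + 4)*(-108*I*√3) = 12*(-108*I*√3) = -1296*I*√3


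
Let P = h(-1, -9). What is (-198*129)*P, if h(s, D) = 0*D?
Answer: 0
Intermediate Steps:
h(s, D) = 0
P = 0
(-198*129)*P = -198*129*0 = -25542*0 = 0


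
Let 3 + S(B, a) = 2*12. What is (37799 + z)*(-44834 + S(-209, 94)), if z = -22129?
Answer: -702219710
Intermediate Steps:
S(B, a) = 21 (S(B, a) = -3 + 2*12 = -3 + 24 = 21)
(37799 + z)*(-44834 + S(-209, 94)) = (37799 - 22129)*(-44834 + 21) = 15670*(-44813) = -702219710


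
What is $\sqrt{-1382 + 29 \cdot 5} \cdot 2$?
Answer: $2 i \sqrt{1237} \approx 70.342 i$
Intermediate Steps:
$\sqrt{-1382 + 29 \cdot 5} \cdot 2 = \sqrt{-1382 + 145} \cdot 2 = \sqrt{-1237} \cdot 2 = i \sqrt{1237} \cdot 2 = 2 i \sqrt{1237}$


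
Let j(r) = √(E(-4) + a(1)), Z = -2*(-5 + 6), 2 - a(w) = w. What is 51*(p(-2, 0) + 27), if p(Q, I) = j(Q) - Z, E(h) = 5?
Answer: 1479 + 51*√6 ≈ 1603.9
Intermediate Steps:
a(w) = 2 - w
Z = -2 (Z = -2*1 = -2)
j(r) = √6 (j(r) = √(5 + (2 - 1*1)) = √(5 + (2 - 1)) = √(5 + 1) = √6)
p(Q, I) = 2 + √6 (p(Q, I) = √6 - 1*(-2) = √6 + 2 = 2 + √6)
51*(p(-2, 0) + 27) = 51*((2 + √6) + 27) = 51*(29 + √6) = 1479 + 51*√6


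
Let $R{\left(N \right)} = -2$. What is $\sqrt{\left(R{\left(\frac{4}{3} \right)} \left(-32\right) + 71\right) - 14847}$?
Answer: $2 i \sqrt{3678} \approx 121.29 i$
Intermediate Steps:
$\sqrt{\left(R{\left(\frac{4}{3} \right)} \left(-32\right) + 71\right) - 14847} = \sqrt{\left(\left(-2\right) \left(-32\right) + 71\right) - 14847} = \sqrt{\left(64 + 71\right) - 14847} = \sqrt{135 - 14847} = \sqrt{-14712} = 2 i \sqrt{3678}$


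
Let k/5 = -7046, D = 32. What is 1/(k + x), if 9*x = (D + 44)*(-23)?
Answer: -9/318818 ≈ -2.8229e-5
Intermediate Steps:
k = -35230 (k = 5*(-7046) = -35230)
x = -1748/9 (x = ((32 + 44)*(-23))/9 = (76*(-23))/9 = (⅑)*(-1748) = -1748/9 ≈ -194.22)
1/(k + x) = 1/(-35230 - 1748/9) = 1/(-318818/9) = -9/318818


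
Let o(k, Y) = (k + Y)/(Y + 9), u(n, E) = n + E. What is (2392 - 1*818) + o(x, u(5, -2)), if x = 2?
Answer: 18893/12 ≈ 1574.4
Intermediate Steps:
u(n, E) = E + n
o(k, Y) = (Y + k)/(9 + Y)
(2392 - 1*818) + o(x, u(5, -2)) = (2392 - 1*818) + ((-2 + 5) + 2)/(9 + (-2 + 5)) = (2392 - 818) + (3 + 2)/(9 + 3) = 1574 + 5/12 = 18893/12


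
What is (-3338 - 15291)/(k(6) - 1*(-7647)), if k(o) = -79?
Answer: -18629/7568 ≈ -2.4615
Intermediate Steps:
(-3338 - 15291)/(k(6) - 1*(-7647)) = (-3338 - 15291)/(-79 - 1*(-7647)) = -18629/(-79 + 7647) = -18629/7568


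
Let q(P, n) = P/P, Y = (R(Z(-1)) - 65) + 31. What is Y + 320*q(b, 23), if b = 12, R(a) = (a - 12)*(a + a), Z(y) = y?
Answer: 312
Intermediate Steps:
R(a) = 2*a*(-12 + a) (R(a) = (-12 + a)*(2*a) = 2*a*(-12 + a))
Y = -8 (Y = (2*(-1)*(-12 - 1) - 65) + 31 = (2*(-1)*(-13) - 65) + 31 = (26 - 65) + 31 = -39 + 31 = -8)
q(P, n) = 1
Y + 320*q(b, 23) = -8 + 320*1 = -8 + 320 = 312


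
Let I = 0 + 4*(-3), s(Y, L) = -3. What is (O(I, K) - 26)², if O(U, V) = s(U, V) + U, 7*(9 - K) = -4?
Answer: 1681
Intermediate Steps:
I = -12 (I = 0 - 12 = -12)
K = 67/7 (K = 9 - ⅐*(-4) = 9 + 4/7 = 67/7 ≈ 9.5714)
O(U, V) = -3 + U
(O(I, K) - 26)² = ((-3 - 12) - 26)² = (-15 - 26)² = (-41)² = 1681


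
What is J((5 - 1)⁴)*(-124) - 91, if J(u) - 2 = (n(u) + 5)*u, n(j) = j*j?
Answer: -2080533843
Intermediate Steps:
n(j) = j²
J(u) = 2 + u*(5 + u²) (J(u) = 2 + (u² + 5)*u = 2 + (5 + u²)*u = 2 + u*(5 + u²))
J((5 - 1)⁴)*(-124) - 91 = (2 + ((5 - 1)⁴)³ + 5*(5 - 1)⁴)*(-124) - 91 = (2 + (4⁴)³ + 5*4⁴)*(-124) - 91 = (2 + 256³ + 5*256)*(-124) - 91 = (2 + 16777216 + 1280)*(-124) - 91 = 16778498*(-124) - 91 = -2080533752 - 91 = -2080533843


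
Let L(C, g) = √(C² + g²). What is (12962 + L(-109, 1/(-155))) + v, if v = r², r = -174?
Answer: 43238 + √285441026/155 ≈ 43347.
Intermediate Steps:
v = 30276 (v = (-174)² = 30276)
(12962 + L(-109, 1/(-155))) + v = (12962 + √((-109)² + (1/(-155))²)) + 30276 = (12962 + √(11881 + (-1/155)²)) + 30276 = (12962 + √(11881 + 1/24025)) + 30276 = (12962 + √(285441026/24025)) + 30276 = (12962 + √285441026/155) + 30276 = 43238 + √285441026/155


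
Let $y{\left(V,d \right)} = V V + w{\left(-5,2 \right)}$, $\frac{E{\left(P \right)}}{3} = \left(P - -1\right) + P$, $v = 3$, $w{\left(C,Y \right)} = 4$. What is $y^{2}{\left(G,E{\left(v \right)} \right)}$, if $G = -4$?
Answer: $400$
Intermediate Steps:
$E{\left(P \right)} = 3 + 6 P$ ($E{\left(P \right)} = 3 \left(\left(P - -1\right) + P\right) = 3 \left(\left(P + 1\right) + P\right) = 3 \left(\left(1 + P\right) + P\right) = 3 \left(1 + 2 P\right) = 3 + 6 P$)
$y{\left(V,d \right)} = 4 + V^{2}$ ($y{\left(V,d \right)} = V V + 4 = V^{2} + 4 = 4 + V^{2}$)
$y^{2}{\left(G,E{\left(v \right)} \right)} = \left(4 + \left(-4\right)^{2}\right)^{2} = \left(4 + 16\right)^{2} = 20^{2} = 400$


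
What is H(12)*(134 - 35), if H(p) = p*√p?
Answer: 2376*√3 ≈ 4115.4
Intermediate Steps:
H(p) = p^(3/2)
H(12)*(134 - 35) = 12^(3/2)*(134 - 35) = (24*√3)*99 = 2376*√3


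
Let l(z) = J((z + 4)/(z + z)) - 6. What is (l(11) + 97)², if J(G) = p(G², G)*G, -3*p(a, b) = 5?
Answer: 3908529/484 ≈ 8075.5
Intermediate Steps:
p(a, b) = -5/3 (p(a, b) = -⅓*5 = -5/3)
J(G) = -5*G/3
l(z) = -6 - 5*(4 + z)/(6*z) (l(z) = -5*(z + 4)/(3*(z + z)) - 6 = -5*(4 + z)/(3*(2*z)) - 6 = -5*(4 + z)*1/(2*z)/3 - 6 = -5*(4 + z)/(6*z) - 6 = -6 - 5*(4 + z)/(6*z))
(l(11) + 97)² = ((⅙)*(-20 - 41*11)/11 + 97)² = ((⅙)*(1/11)*(-20 - 451) + 97)² = ((⅙)*(1/11)*(-471) + 97)² = (-157/22 + 97)² = (1977/22)² = 3908529/484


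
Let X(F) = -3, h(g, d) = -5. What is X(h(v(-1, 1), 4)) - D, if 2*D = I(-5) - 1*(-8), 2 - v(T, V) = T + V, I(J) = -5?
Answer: -9/2 ≈ -4.5000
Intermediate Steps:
v(T, V) = 2 - T - V (v(T, V) = 2 - (T + V) = 2 + (-T - V) = 2 - T - V)
D = 3/2 (D = (-5 - 1*(-8))/2 = (-5 + 8)/2 = (½)*3 = 3/2 ≈ 1.5000)
X(h(v(-1, 1), 4)) - D = -3 - 1*3/2 = -3 - 3/2 = -9/2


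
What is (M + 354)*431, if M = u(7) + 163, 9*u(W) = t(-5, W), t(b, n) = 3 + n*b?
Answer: 1991651/9 ≈ 2.2129e+5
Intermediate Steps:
t(b, n) = 3 + b*n
u(W) = ⅓ - 5*W/9 (u(W) = (3 - 5*W)/9 = ⅓ - 5*W/9)
M = 1435/9 (M = (⅓ - 5/9*7) + 163 = (⅓ - 35/9) + 163 = -32/9 + 163 = 1435/9 ≈ 159.44)
(M + 354)*431 = (1435/9 + 354)*431 = (4621/9)*431 = 1991651/9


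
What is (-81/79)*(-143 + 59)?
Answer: 6804/79 ≈ 86.127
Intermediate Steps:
(-81/79)*(-143 + 59) = -81*1/79*(-84) = -81/79*(-84) = 6804/79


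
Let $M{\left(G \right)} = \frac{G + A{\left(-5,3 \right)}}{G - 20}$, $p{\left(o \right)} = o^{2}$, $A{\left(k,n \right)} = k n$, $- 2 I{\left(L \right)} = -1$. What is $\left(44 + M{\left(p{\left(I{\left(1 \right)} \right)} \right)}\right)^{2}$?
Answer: $\frac{12496225}{6241} \approx 2002.3$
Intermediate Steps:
$I{\left(L \right)} = \frac{1}{2}$ ($I{\left(L \right)} = \left(- \frac{1}{2}\right) \left(-1\right) = \frac{1}{2}$)
$M{\left(G \right)} = \frac{-15 + G}{-20 + G}$ ($M{\left(G \right)} = \frac{G - 15}{G - 20} = \frac{G - 15}{-20 + G} = \frac{-15 + G}{-20 + G}$)
$\left(44 + M{\left(p{\left(I{\left(1 \right)} \right)} \right)}\right)^{2} = \left(44 + \frac{-15 + \left(\frac{1}{2}\right)^{2}}{-20 + \left(\frac{1}{2}\right)^{2}}\right)^{2} = \left(44 + \frac{-15 + \frac{1}{4}}{-20 + \frac{1}{4}}\right)^{2} = \left(44 + \frac{1}{- \frac{79}{4}} \left(- \frac{59}{4}\right)\right)^{2} = \left(44 - - \frac{59}{79}\right)^{2} = \left(44 + \frac{59}{79}\right)^{2} = \left(\frac{3535}{79}\right)^{2} = \frac{12496225}{6241}$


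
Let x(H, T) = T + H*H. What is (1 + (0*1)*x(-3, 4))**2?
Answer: 1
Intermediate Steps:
x(H, T) = T + H**2
(1 + (0*1)*x(-3, 4))**2 = (1 + (0*1)*(4 + (-3)**2))**2 = (1 + 0*(4 + 9))**2 = (1 + 0*13)**2 = (1 + 0)**2 = 1**2 = 1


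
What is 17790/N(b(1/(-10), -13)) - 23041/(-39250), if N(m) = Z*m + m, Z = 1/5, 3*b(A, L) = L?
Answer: -1745344217/510250 ≈ -3420.6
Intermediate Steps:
b(A, L) = L/3
Z = ⅕ ≈ 0.20000
N(m) = 6*m/5 (N(m) = m/5 + m = 6*m/5)
17790/N(b(1/(-10), -13)) - 23041/(-39250) = 17790/((6*((⅓)*(-13))/5)) - 23041/(-39250) = 17790/(((6/5)*(-13/3))) - 23041*(-1/39250) = 17790/(-26/5) + 23041/39250 = 17790*(-5/26) + 23041/39250 = -44475/13 + 23041/39250 = -1745344217/510250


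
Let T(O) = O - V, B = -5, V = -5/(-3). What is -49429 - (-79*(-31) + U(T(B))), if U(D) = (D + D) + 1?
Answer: -155597/3 ≈ -51866.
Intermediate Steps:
V = 5/3 (V = -5*(-⅓) = 5/3 ≈ 1.6667)
T(O) = -5/3 + O (T(O) = O - 1*5/3 = O - 5/3 = -5/3 + O)
U(D) = 1 + 2*D (U(D) = 2*D + 1 = 1 + 2*D)
-49429 - (-79*(-31) + U(T(B))) = -49429 - (-79*(-31) + (1 + 2*(-5/3 - 5))) = -49429 - (2449 + (1 + 2*(-20/3))) = -49429 - (2449 + (1 - 40/3)) = -49429 - (2449 - 37/3) = -49429 - 1*7310/3 = -49429 - 7310/3 = -155597/3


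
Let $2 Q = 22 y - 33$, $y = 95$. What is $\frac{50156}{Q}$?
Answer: $\frac{100312}{2057} \approx 48.766$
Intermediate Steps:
$Q = \frac{2057}{2}$ ($Q = \frac{22 \cdot 95 - 33}{2} = \frac{2090 - 33}{2} = \frac{1}{2} \cdot 2057 = \frac{2057}{2} \approx 1028.5$)
$\frac{50156}{Q} = \frac{50156}{\frac{2057}{2}} = 50156 \cdot \frac{2}{2057} = \frac{100312}{2057}$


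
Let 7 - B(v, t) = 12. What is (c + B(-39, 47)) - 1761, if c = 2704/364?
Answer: -12310/7 ≈ -1758.6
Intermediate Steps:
B(v, t) = -5 (B(v, t) = 7 - 1*12 = 7 - 12 = -5)
c = 52/7 (c = 2704*(1/364) = 52/7 ≈ 7.4286)
(c + B(-39, 47)) - 1761 = (52/7 - 5) - 1761 = 17/7 - 1761 = -12310/7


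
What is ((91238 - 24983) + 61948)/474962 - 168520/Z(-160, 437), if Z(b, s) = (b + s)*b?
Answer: 1071531915/263128948 ≈ 4.0723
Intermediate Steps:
Z(b, s) = b*(b + s)
((91238 - 24983) + 61948)/474962 - 168520/Z(-160, 437) = ((91238 - 24983) + 61948)/474962 - 168520*(-1/(160*(-160 + 437))) = (66255 + 61948)*(1/474962) - 168520/((-160*277)) = 128203*(1/474962) - 168520/(-44320) = 128203/474962 - 168520*(-1/44320) = 128203/474962 + 4213/1108 = 1071531915/263128948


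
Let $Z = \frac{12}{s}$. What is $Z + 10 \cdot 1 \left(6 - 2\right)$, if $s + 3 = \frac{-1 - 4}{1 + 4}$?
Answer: $37$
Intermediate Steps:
$s = -4$ ($s = -3 + \frac{-1 - 4}{1 + 4} = -3 - \frac{5}{5} = -3 - 1 = -4$)
$Z = -3$ ($Z = \frac{12}{-4} = 12 \left(- \frac{1}{4}\right) = -3$)
$Z + 10 \cdot 1 \left(6 - 2\right) = -3 + 10 \cdot 1 \left(6 - 2\right) = -3 + 10 \cdot 1 \cdot 4 = -3 + 10 \cdot 4 = -3 + 40 = 37$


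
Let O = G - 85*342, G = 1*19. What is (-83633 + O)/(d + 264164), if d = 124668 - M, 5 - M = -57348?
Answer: -112684/331479 ≈ -0.33994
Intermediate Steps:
M = 57353 (M = 5 - 1*(-57348) = 5 + 57348 = 57353)
G = 19
d = 67315 (d = 124668 - 1*57353 = 124668 - 57353 = 67315)
O = -29051 (O = 19 - 85*342 = 19 - 29070 = -29051)
(-83633 + O)/(d + 264164) = (-83633 - 29051)/(67315 + 264164) = -112684/331479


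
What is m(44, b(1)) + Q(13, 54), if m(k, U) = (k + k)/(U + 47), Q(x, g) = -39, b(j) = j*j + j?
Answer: -1823/49 ≈ -37.204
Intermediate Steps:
b(j) = j + j² (b(j) = j² + j = j + j²)
m(k, U) = 2*k/(47 + U) (m(k, U) = (2*k)/(47 + U) = 2*k/(47 + U))
m(44, b(1)) + Q(13, 54) = 2*44/(47 + 1*(1 + 1)) - 39 = 2*44/(47 + 1*2) - 39 = 2*44/(47 + 2) - 39 = 2*44/49 - 39 = 2*44*(1/49) - 39 = 88/49 - 39 = -1823/49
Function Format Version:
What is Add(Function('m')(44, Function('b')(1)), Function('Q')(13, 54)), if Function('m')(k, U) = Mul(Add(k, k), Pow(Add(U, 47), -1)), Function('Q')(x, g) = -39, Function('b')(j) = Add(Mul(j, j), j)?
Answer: Rational(-1823, 49) ≈ -37.204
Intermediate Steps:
Function('b')(j) = Add(j, Pow(j, 2)) (Function('b')(j) = Add(Pow(j, 2), j) = Add(j, Pow(j, 2)))
Function('m')(k, U) = Mul(2, k, Pow(Add(47, U), -1)) (Function('m')(k, U) = Mul(Mul(2, k), Pow(Add(47, U), -1)) = Mul(2, k, Pow(Add(47, U), -1)))
Add(Function('m')(44, Function('b')(1)), Function('Q')(13, 54)) = Add(Mul(2, 44, Pow(Add(47, Mul(1, Add(1, 1))), -1)), -39) = Add(Mul(2, 44, Pow(Add(47, Mul(1, 2)), -1)), -39) = Add(Mul(2, 44, Pow(Add(47, 2), -1)), -39) = Add(Mul(2, 44, Pow(49, -1)), -39) = Add(Mul(2, 44, Rational(1, 49)), -39) = Add(Rational(88, 49), -39) = Rational(-1823, 49)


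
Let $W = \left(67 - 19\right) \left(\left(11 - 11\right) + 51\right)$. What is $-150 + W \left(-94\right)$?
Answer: $-230262$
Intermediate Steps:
$W = 2448$ ($W = 48 \left(\left(11 - 11\right) + 51\right) = 48 \left(0 + 51\right) = 48 \cdot 51 = 2448$)
$-150 + W \left(-94\right) = -150 + 2448 \left(-94\right) = -150 - 230112 = -230262$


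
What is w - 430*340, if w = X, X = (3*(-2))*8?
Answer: -146248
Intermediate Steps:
X = -48 (X = -6*8 = -48)
w = -48
w - 430*340 = -48 - 430*340 = -48 - 146200 = -146248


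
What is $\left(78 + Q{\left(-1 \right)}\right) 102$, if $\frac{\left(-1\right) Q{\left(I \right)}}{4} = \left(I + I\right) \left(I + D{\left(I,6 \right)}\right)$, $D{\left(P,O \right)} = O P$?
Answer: $2244$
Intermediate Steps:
$Q{\left(I \right)} = - 56 I^{2}$ ($Q{\left(I \right)} = - 4 \left(I + I\right) \left(I + 6 I\right) = - 4 \cdot 2 I 7 I = - 4 \cdot 14 I^{2} = - 56 I^{2}$)
$\left(78 + Q{\left(-1 \right)}\right) 102 = \left(78 - 56 \left(-1\right)^{2}\right) 102 = \left(78 - 56\right) 102 = 22 \cdot 102 = 2244$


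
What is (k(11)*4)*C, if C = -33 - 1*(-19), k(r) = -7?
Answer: 392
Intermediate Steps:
C = -14 (C = -33 + 19 = -14)
(k(11)*4)*C = -7*4*(-14) = -28*(-14) = 392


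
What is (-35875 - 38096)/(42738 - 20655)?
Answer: -24657/7361 ≈ -3.3497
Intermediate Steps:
(-35875 - 38096)/(42738 - 20655) = -73971/22083 = -73971*1/22083 = -24657/7361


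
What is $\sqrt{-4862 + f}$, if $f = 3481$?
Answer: $i \sqrt{1381} \approx 37.162 i$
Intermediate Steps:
$\sqrt{-4862 + f} = \sqrt{-4862 + 3481} = \sqrt{-1381} = i \sqrt{1381}$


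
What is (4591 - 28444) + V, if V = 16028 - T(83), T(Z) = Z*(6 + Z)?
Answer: -15212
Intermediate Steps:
V = 8641 (V = 16028 - 83*(6 + 83) = 16028 - 83*89 = 16028 - 1*7387 = 16028 - 7387 = 8641)
(4591 - 28444) + V = (4591 - 28444) + 8641 = -23853 + 8641 = -15212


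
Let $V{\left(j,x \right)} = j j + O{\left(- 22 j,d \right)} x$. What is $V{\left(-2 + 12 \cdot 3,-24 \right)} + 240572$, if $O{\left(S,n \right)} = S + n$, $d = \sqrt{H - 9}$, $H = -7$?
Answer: $259680 - 96 i \approx 2.5968 \cdot 10^{5} - 96.0 i$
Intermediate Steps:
$d = 4 i$ ($d = \sqrt{-7 - 9} = \sqrt{-16} = 4 i \approx 4.0 i$)
$V{\left(j,x \right)} = j^{2} + x \left(- 22 j + 4 i\right)$ ($V{\left(j,x \right)} = j j + \left(- 22 j + 4 i\right) x = j^{2} + x \left(- 22 j + 4 i\right)$)
$V{\left(-2 + 12 \cdot 3,-24 \right)} + 240572 = \left(\left(-2 + 12 \cdot 3\right)^{2} - - 48 \left(- 2 i + 11 \left(-2 + 12 \cdot 3\right)\right)\right) + 240572 = \left(\left(-2 + 36\right)^{2} - - 48 \left(- 2 i + 11 \left(-2 + 36\right)\right)\right) + 240572 = \left(34^{2} - - 48 \left(- 2 i + 11 \cdot 34\right)\right) + 240572 = \left(1156 - - 48 \left(- 2 i + 374\right)\right) + 240572 = \left(1156 - - 48 \left(374 - 2 i\right)\right) + 240572 = \left(1156 + \left(17952 - 96 i\right)\right) + 240572 = \left(19108 - 96 i\right) + 240572 = 259680 - 96 i$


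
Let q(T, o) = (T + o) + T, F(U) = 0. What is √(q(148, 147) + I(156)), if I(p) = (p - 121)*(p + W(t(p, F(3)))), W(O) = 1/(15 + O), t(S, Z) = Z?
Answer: 2*√13287/3 ≈ 76.846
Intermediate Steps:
q(T, o) = o + 2*T
I(p) = (-121 + p)*(1/15 + p) (I(p) = (p - 121)*(p + 1/(15 + 0)) = (-121 + p)*(p + 1/15) = (-121 + p)*(1/15 + p))
√(q(148, 147) + I(156)) = √((147 + 2*148) + (-121/15 + 156² - 1814/15*156)) = √((147 + 296) + (-121/15 + 24336 - 94328/5)) = √(443 + 16387/3) = √(17716/3) = 2*√13287/3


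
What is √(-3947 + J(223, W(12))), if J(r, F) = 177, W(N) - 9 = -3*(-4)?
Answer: I*√3770 ≈ 61.4*I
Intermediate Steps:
W(N) = 21 (W(N) = 9 - 3*(-4) = 9 + 12 = 21)
√(-3947 + J(223, W(12))) = √(-3947 + 177) = √(-3770) = I*√3770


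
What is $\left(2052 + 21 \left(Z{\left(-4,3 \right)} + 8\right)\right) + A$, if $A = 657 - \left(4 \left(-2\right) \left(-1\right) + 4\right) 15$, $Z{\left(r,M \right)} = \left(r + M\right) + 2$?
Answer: $2718$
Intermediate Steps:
$Z{\left(r,M \right)} = 2 + M + r$ ($Z{\left(r,M \right)} = \left(M + r\right) + 2 = 2 + M + r$)
$A = 477$ ($A = 657 - \left(\left(-8\right) \left(-1\right) + 4\right) 15 = 657 - \left(8 + 4\right) 15 = 657 - 12 \cdot 15 = 657 - 180 = 477$)
$\left(2052 + 21 \left(Z{\left(-4,3 \right)} + 8\right)\right) + A = \left(2052 + 21 \left(\left(2 + 3 - 4\right) + 8\right)\right) + 477 = \left(2052 + 21 \left(1 + 8\right)\right) + 477 = \left(2052 + 21 \cdot 9\right) + 477 = \left(2052 + 189\right) + 477 = 2241 + 477 = 2718$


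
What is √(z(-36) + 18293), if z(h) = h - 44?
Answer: √18213 ≈ 134.96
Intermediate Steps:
z(h) = -44 + h
√(z(-36) + 18293) = √((-44 - 36) + 18293) = √(-80 + 18293) = √18213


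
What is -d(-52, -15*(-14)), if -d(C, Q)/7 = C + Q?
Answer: 1106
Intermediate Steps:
d(C, Q) = -7*C - 7*Q (d(C, Q) = -7*(C + Q) = -7*C - 7*Q)
-d(-52, -15*(-14)) = -(-7*(-52) - (-105)*(-14)) = -(364 - 7*210) = -(364 - 1470) = -1*(-1106) = 1106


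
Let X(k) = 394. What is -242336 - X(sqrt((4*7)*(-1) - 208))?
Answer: -242730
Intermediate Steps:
-242336 - X(sqrt((4*7)*(-1) - 208)) = -242336 - 1*394 = -242336 - 394 = -242730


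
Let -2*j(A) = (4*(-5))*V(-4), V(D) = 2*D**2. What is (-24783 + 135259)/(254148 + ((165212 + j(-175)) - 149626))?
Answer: 55238/135027 ≈ 0.40909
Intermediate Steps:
j(A) = 320 (j(A) = -4*(-5)*2*(-4)**2/2 = -(-10)*2*16 = -(-10)*32 = -1/2*(-640) = 320)
(-24783 + 135259)/(254148 + ((165212 + j(-175)) - 149626)) = (-24783 + 135259)/(254148 + ((165212 + 320) - 149626)) = 110476/(254148 + (165532 - 149626)) = 110476/(254148 + 15906) = 110476/270054 = 110476*(1/270054) = 55238/135027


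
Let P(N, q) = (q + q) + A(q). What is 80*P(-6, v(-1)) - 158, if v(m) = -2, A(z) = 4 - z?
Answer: 2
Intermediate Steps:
P(N, q) = 4 + q (P(N, q) = (q + q) + (4 - q) = 2*q + (4 - q) = 4 + q)
80*P(-6, v(-1)) - 158 = 80*(4 - 2) - 158 = 80*2 - 158 = 160 - 158 = 2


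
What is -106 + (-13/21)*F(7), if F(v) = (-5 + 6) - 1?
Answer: -106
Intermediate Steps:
F(v) = 0 (F(v) = 1 - 1 = 0)
-106 + (-13/21)*F(7) = -106 - 13/21*0 = -106 + 0 = -106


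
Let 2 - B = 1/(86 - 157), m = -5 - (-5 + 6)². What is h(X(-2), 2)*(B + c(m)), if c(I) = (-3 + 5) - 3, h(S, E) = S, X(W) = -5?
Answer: -360/71 ≈ -5.0704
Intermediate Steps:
m = -6 (m = -5 - 1*1² = -5 - 1*1 = -5 - 1 = -6)
c(I) = -1 (c(I) = 2 - 3 = -1)
B = 143/71 (B = 2 - 1/(86 - 157) = 2 - 1/(-71) = 2 - 1*(-1/71) = 2 + 1/71 = 143/71 ≈ 2.0141)
h(X(-2), 2)*(B + c(m)) = -5*(143/71 - 1) = -5*72/71 = -360/71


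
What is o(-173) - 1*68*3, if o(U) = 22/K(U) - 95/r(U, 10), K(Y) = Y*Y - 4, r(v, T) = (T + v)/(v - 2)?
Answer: -1492565639/4877775 ≈ -305.99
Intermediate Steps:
r(v, T) = (T + v)/(-2 + v)
K(Y) = -4 + Y² (K(Y) = Y² - 4 = -4 + Y²)
o(U) = 22/(-4 + U²) - 95*(-2 + U)/(10 + U)
o(-173) - 1*68*3 = (220 + 22*(-173) + 95*(-4 + (-173)²)*(2 - 1*(-173)))/((-4 + (-173)²)*(10 - 173)) - 1*68*3 = (220 - 3806 + 95*(-4 + 29929)*(2 + 173))/((-4 + 29929)*(-163)) - 68*3 = -1/163*(220 - 3806 + 95*29925*175)/29925 - 204 = (1/29925)*(-1/163)*(220 - 3806 + 497503125) - 204 = (1/29925)*(-1/163)*497499539 - 204 = -497499539/4877775 - 204 = -1492565639/4877775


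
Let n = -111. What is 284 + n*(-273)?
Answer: 30587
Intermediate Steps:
284 + n*(-273) = 284 - 111*(-273) = 284 + 30303 = 30587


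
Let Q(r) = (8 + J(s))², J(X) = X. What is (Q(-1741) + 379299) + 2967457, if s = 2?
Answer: 3346856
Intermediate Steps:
Q(r) = 100 (Q(r) = (8 + 2)² = 10² = 100)
(Q(-1741) + 379299) + 2967457 = (100 + 379299) + 2967457 = 379399 + 2967457 = 3346856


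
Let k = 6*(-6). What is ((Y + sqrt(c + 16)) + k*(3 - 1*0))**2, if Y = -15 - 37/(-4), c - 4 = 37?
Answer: 207937/16 - 455*sqrt(57)/2 ≈ 11278.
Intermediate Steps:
c = 41 (c = 4 + 37 = 41)
Y = -23/4 (Y = -15 - 37*(-1)/4 = -15 - 1*(-37/4) = -15 + 37/4 = -23/4 ≈ -5.7500)
k = -36
((Y + sqrt(c + 16)) + k*(3 - 1*0))**2 = ((-23/4 + sqrt(41 + 16)) - 36*(3 - 1*0))**2 = ((-23/4 + sqrt(57)) - 36*(3 + 0))**2 = ((-23/4 + sqrt(57)) - 36*3)**2 = ((-23/4 + sqrt(57)) - 108)**2 = (-455/4 + sqrt(57))**2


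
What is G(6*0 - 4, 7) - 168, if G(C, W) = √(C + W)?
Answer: -168 + √3 ≈ -166.27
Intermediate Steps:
G(6*0 - 4, 7) - 168 = √((6*0 - 4) + 7) - 168 = √((0 - 4) + 7) - 168 = √(-4 + 7) - 168 = √3 - 168 = -168 + √3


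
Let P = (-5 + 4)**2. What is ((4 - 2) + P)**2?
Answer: 9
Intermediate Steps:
P = 1 (P = (-1)**2 = 1)
((4 - 2) + P)**2 = ((4 - 2) + 1)**2 = (2 + 1)**2 = 3**2 = 9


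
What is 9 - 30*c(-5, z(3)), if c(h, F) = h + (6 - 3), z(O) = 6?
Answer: 69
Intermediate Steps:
c(h, F) = 3 + h (c(h, F) = h + 3 = 3 + h)
9 - 30*c(-5, z(3)) = 9 - 30*(3 - 5) = 9 - 30*(-2) = 9 + 60 = 69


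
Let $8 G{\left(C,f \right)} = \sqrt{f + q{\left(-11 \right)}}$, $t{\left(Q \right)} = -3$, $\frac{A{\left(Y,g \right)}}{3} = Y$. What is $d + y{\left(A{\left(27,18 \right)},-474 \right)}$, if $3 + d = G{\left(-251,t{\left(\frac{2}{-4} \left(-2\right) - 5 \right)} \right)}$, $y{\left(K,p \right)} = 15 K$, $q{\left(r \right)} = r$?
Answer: $1212 + \frac{i \sqrt{14}}{8} \approx 1212.0 + 0.46771 i$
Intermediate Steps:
$A{\left(Y,g \right)} = 3 Y$
$G{\left(C,f \right)} = \frac{\sqrt{-11 + f}}{8}$ ($G{\left(C,f \right)} = \frac{\sqrt{f - 11}}{8} = \frac{\sqrt{-11 + f}}{8}$)
$d = -3 + \frac{i \sqrt{14}}{8}$ ($d = -3 + \frac{\sqrt{-11 - 3}}{8} = -3 + \frac{\sqrt{-14}}{8} = -3 + \frac{i \sqrt{14}}{8} \approx -3.0 + 0.46771 i$)
$d + y{\left(A{\left(27,18 \right)},-474 \right)} = \left(-3 + \frac{i \sqrt{14}}{8}\right) + 15 \cdot 3 \cdot 27 = \left(-3 + \frac{i \sqrt{14}}{8}\right) + 15 \cdot 81 = \left(-3 + \frac{i \sqrt{14}}{8}\right) + 1215 = 1212 + \frac{i \sqrt{14}}{8}$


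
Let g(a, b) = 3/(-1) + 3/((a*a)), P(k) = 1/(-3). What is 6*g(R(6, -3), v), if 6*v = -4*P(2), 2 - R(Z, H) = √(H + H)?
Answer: 9*(-4*√6 + 3*I)/(-I + 2*√6) ≈ -18.36 + 1.7636*I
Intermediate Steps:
R(Z, H) = 2 - √2*√H (R(Z, H) = 2 - √(H + H) = 2 - √(2*H) = 2 - √2*√H)
P(k) = -⅓
v = 2/9 (v = (-4*(-⅓))/6 = (⅙)*(4/3) = 2/9 ≈ 0.22222)
g(a, b) = -3 + 3/a² (g(a, b) = 3*(-1) + 3/(a²) = -3 + 3/a²)
6*g(R(6, -3), v) = 6*(-3 + 3/(2 - √2*√(-3))²) = 6*(-3 + 3/(2 - √2*I*√3)²) = 6*(-3 + 3/(2 - I*√6)²) = -18 + 18/(2 - I*√6)²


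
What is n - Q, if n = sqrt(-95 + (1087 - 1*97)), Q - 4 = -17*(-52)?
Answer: -888 + sqrt(895) ≈ -858.08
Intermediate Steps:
Q = 888 (Q = 4 - 17*(-52) = 4 + 884 = 888)
n = sqrt(895) (n = sqrt(-95 + (1087 - 97)) = sqrt(-95 + 990) = sqrt(895) ≈ 29.917)
n - Q = sqrt(895) - 1*888 = sqrt(895) - 888 = -888 + sqrt(895)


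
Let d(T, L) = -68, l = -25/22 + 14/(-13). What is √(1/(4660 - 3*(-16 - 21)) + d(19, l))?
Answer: I*√1547841217/4771 ≈ 8.2462*I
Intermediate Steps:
l = -633/286 (l = -25*1/22 + 14*(-1/13) = -25/22 - 14/13 = -633/286 ≈ -2.2133)
√(1/(4660 - 3*(-16 - 21)) + d(19, l)) = √(1/(4660 - 3*(-16 - 21)) - 68) = √(1/(4660 - 3*(-37)) - 68) = √(1/(4660 + 111) - 68) = √(1/4771 - 68) = √(-324427/4771) = I*√1547841217/4771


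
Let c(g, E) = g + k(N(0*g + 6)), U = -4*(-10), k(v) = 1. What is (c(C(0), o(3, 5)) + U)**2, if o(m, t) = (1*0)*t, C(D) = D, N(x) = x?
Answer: 1681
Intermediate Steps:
o(m, t) = 0 (o(m, t) = 0*t = 0)
U = 40
c(g, E) = 1 + g (c(g, E) = g + 1 = 1 + g)
(c(C(0), o(3, 5)) + U)**2 = ((1 + 0) + 40)**2 = (1 + 40)**2 = 41**2 = 1681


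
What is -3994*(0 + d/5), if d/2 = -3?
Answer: 23964/5 ≈ 4792.8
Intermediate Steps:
d = -6 (d = 2*(-3) = -6)
-3994*(0 + d/5) = -3994*(0 - 6/5) = -3994*(-6/5) = 23964/5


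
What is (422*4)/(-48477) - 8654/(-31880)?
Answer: 182853259/772723380 ≈ 0.23663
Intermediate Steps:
(422*4)/(-48477) - 8654/(-31880) = 1688*(-1/48477) - 8654*(-1/31880) = -1688/48477 + 4327/15940 = 182853259/772723380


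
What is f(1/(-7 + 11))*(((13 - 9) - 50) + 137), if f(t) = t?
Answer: 91/4 ≈ 22.750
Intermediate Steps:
f(1/(-7 + 11))*(((13 - 9) - 50) + 137) = (((13 - 9) - 50) + 137)/(-7 + 11) = ((4 - 50) + 137)/4 = (-46 + 137)/4 = (¼)*91 = 91/4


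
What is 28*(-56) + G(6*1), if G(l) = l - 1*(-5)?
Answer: -1557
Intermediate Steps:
G(l) = 5 + l (G(l) = l + 5 = 5 + l)
28*(-56) + G(6*1) = 28*(-56) + (5 + 6*1) = -1568 + (5 + 6) = -1568 + 11 = -1557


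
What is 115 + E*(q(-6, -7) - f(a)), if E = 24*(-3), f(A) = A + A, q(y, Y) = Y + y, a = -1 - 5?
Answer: 187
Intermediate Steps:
a = -6
f(A) = 2*A
E = -72
115 + E*(q(-6, -7) - f(a)) = 115 - 72*((-7 - 6) - 2*(-6)) = 115 - 72*(-13 - 1*(-12)) = 115 - 72*(-13 + 12) = 115 - 72*(-1) = 115 + 72 = 187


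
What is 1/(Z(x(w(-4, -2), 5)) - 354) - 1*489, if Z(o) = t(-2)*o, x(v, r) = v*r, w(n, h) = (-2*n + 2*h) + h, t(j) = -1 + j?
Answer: -187777/384 ≈ -489.00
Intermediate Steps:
w(n, h) = -2*n + 3*h
x(v, r) = r*v
Z(o) = -3*o (Z(o) = (-1 - 2)*o = -3*o)
1/(Z(x(w(-4, -2), 5)) - 354) - 1*489 = 1/(-15*(-2*(-4) + 3*(-2)) - 354) - 1*489 = 1/(-15*(8 - 6) - 354) - 489 = 1/(-15*2 - 354) - 489 = 1/(-3*10 - 354) - 489 = 1/(-30 - 354) - 489 = 1/(-384) - 489 = -1/384 - 489 = -187777/384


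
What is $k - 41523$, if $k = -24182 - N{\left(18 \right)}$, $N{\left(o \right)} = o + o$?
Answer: $-65741$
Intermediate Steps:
$N{\left(o \right)} = 2 o$
$k = -24218$ ($k = -24182 - 2 \cdot 18 = -24182 - 36 = -24218$)
$k - 41523 = -24218 - 41523 = -65741$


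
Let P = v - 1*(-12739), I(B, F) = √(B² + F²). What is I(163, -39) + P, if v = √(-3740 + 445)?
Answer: 12739 + 53*√10 + I*√3295 ≈ 12907.0 + 57.402*I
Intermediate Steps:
v = I*√3295 (v = √(-3295) = I*√3295 ≈ 57.402*I)
P = 12739 + I*√3295 (P = I*√3295 - 1*(-12739) = I*√3295 + 12739 = 12739 + I*√3295 ≈ 12739.0 + 57.402*I)
I(163, -39) + P = √(163² + (-39)²) + (12739 + I*√3295) = √(26569 + 1521) + (12739 + I*√3295) = √28090 + (12739 + I*√3295) = 53*√10 + (12739 + I*√3295) = 12739 + 53*√10 + I*√3295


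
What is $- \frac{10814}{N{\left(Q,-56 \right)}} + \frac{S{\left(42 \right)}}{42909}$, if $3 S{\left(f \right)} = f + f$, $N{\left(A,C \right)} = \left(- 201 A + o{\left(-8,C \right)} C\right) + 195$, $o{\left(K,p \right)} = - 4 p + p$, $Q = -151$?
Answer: $- \frac{77237677}{151168407} \approx -0.51094$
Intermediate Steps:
$o{\left(K,p \right)} = - 3 p$
$N{\left(A,C \right)} = 195 - 201 A - 3 C^{2}$ ($N{\left(A,C \right)} = \left(- 201 A + - 3 C C\right) + 195 = \left(- 201 A - 3 C^{2}\right) + 195 = 195 - 201 A - 3 C^{2}$)
$S{\left(f \right)} = \frac{2 f}{3}$ ($S{\left(f \right)} = \frac{f + f}{3} = \frac{2 f}{3}$)
$- \frac{10814}{N{\left(Q,-56 \right)}} + \frac{S{\left(42 \right)}}{42909} = - \frac{10814}{195 - -30351 - 3 \left(-56\right)^{2}} + \frac{\frac{2}{3} \cdot 42}{42909} = - \frac{10814}{195 + 30351 - 9408} + 28 \cdot \frac{1}{42909} = - \frac{10814}{195 + 30351 - 9408} + \frac{28}{42909} = - \frac{10814}{21138} + \frac{28}{42909} = \left(-10814\right) \frac{1}{21138} + \frac{28}{42909} = - \frac{5407}{10569} + \frac{28}{42909} = - \frac{77237677}{151168407}$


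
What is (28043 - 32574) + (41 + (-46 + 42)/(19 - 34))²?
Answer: -636314/225 ≈ -2828.1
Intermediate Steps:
(28043 - 32574) + (41 + (-46 + 42)/(19 - 34))² = -4531 + (41 - 4/(-15))² = -4531 + (41 - 4*(-1/15))² = -4531 + (41 + 4/15)² = -4531 + (619/15)² = -4531 + 383161/225 = -636314/225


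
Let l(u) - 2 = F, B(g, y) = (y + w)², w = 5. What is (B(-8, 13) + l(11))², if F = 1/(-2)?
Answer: 423801/4 ≈ 1.0595e+5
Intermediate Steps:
B(g, y) = (5 + y)² (B(g, y) = (y + 5)² = (5 + y)²)
F = -½ ≈ -0.50000
l(u) = 3/2 (l(u) = 2 - ½ = 3/2)
(B(-8, 13) + l(11))² = ((5 + 13)² + 3/2)² = (18² + 3/2)² = (324 + 3/2)² = (651/2)² = 423801/4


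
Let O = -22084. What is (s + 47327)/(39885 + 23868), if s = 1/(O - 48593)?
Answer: 3344930378/4505870781 ≈ 0.74235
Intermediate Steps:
s = -1/70677 (s = 1/(-22084 - 48593) = 1/(-70677) = -1/70677 ≈ -1.4149e-5)
(s + 47327)/(39885 + 23868) = (-1/70677 + 47327)/(39885 + 23868) = (3344930378/70677)/63753 = (3344930378/70677)*(1/63753) = 3344930378/4505870781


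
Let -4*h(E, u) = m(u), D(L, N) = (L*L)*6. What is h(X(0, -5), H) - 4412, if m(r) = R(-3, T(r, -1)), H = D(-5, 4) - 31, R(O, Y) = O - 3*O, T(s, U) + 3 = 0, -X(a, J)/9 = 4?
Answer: -8827/2 ≈ -4413.5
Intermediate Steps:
D(L, N) = 6*L² (D(L, N) = L²*6 = 6*L²)
X(a, J) = -36 (X(a, J) = -9*4 = -36)
T(s, U) = -3 (T(s, U) = -3 + 0 = -3)
R(O, Y) = -2*O
H = 119 (H = 6*(-5)² - 31 = 6*25 - 31 = 150 - 31 = 119)
m(r) = 6 (m(r) = -2*(-3) = 6)
h(E, u) = -3/2 (h(E, u) = -¼*6 = -3/2)
h(X(0, -5), H) - 4412 = -3/2 - 4412 = -8827/2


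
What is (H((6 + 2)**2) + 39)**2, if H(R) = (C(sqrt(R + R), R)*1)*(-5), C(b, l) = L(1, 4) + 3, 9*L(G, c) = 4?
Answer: 38416/81 ≈ 474.27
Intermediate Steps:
L(G, c) = 4/9 (L(G, c) = (1/9)*4 = 4/9)
C(b, l) = 31/9 (C(b, l) = 4/9 + 3 = 31/9)
H(R) = -155/9 (H(R) = ((31/9)*1)*(-5) = (31/9)*(-5) = -155/9)
(H((6 + 2)**2) + 39)**2 = (-155/9 + 39)**2 = (196/9)**2 = 38416/81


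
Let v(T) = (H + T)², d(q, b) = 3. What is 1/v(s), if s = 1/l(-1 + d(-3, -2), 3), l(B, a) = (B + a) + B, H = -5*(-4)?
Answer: 49/19881 ≈ 0.0024647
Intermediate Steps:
H = 20
l(B, a) = a + 2*B
s = ⅐ (s = 1/(3 + 2*(-1 + 3)) = 1/(3 + 2*2) = 1/(3 + 4) = 1/7 = ⅐ ≈ 0.14286)
v(T) = (20 + T)²
1/v(s) = 1/((20 + ⅐)²) = 1/((141/7)²) = 1/(19881/49) = 49/19881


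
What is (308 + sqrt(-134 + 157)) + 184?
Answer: 492 + sqrt(23) ≈ 496.80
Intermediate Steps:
(308 + sqrt(-134 + 157)) + 184 = (308 + sqrt(23)) + 184 = 492 + sqrt(23)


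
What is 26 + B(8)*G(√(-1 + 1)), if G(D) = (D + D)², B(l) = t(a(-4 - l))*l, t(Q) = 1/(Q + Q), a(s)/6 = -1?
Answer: 26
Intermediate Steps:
a(s) = -6 (a(s) = 6*(-1) = -6)
t(Q) = 1/(2*Q)
B(l) = -l/12 (B(l) = ((½)/(-6))*l = ((½)*(-⅙))*l = -l/12)
G(D) = 4*D² (G(D) = (2*D)² = 4*D²)
26 + B(8)*G(√(-1 + 1)) = 26 + (-1/12*8)*(4*(√(-1 + 1))²) = 26 - 8*(√0)²/3 = 26 - 8*0²/3 = 26 - 8*0/3 = 26 - ⅔*0 = 26 + 0 = 26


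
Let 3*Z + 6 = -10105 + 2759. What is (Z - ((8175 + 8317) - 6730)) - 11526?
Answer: -71216/3 ≈ -23739.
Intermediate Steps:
Z = -7352/3 (Z = -2 + (-10105 + 2759)/3 = -2 + (⅓)*(-7346) = -2 - 7346/3 = -7352/3 ≈ -2450.7)
(Z - ((8175 + 8317) - 6730)) - 11526 = (-7352/3 - ((8175 + 8317) - 6730)) - 11526 = (-7352/3 - (16492 - 6730)) - 11526 = (-7352/3 - 1*9762) - 11526 = (-7352/3 - 9762) - 11526 = -36638/3 - 11526 = -71216/3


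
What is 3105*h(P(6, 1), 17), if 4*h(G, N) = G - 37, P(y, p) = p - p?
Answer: -114885/4 ≈ -28721.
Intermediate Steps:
P(y, p) = 0
h(G, N) = -37/4 + G/4 (h(G, N) = (G - 37)/4 = (-37 + G)/4 = -37/4 + G/4)
3105*h(P(6, 1), 17) = 3105*(-37/4 + (1/4)*0) = 3105*(-37/4 + 0) = 3105*(-37/4) = -114885/4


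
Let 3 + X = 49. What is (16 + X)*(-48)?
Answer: -2976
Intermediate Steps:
X = 46 (X = -3 + 49 = 46)
(16 + X)*(-48) = (16 + 46)*(-48) = 62*(-48) = -2976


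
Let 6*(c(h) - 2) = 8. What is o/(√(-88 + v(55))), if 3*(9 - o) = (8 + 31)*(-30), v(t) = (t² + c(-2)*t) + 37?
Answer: 399*√111/592 ≈ 7.1009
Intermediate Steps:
c(h) = 10/3 (c(h) = 2 + (⅙)*8 = 2 + 4/3 = 10/3)
v(t) = 37 + t² + 10*t/3 (v(t) = (t² + 10*t/3) + 37 = 37 + t² + 10*t/3)
o = 399 (o = 9 - (8 + 31)*(-30)/3 = 9 - 13*(-30) = 9 - ⅓*(-1170) = 9 + 390 = 399)
o/(√(-88 + v(55))) = 399/(√(-88 + (37 + 55² + (10/3)*55))) = 399/(√(-88 + (37 + 3025 + 550/3))) = 399/(√(-88 + 9736/3)) = 399/(√(9472/3)) = 399/((16*√111/3)) = 399*(√111/592) = 399*√111/592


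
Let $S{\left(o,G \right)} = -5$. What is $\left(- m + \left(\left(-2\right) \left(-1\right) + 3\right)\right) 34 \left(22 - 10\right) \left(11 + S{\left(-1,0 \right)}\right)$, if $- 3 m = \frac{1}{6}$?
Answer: $12376$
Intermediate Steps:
$m = - \frac{1}{18}$ ($m = - \frac{1}{3 \cdot 6} = \left(- \frac{1}{3}\right) \frac{1}{6} = - \frac{1}{18} \approx -0.055556$)
$\left(- m + \left(\left(-2\right) \left(-1\right) + 3\right)\right) 34 \left(22 - 10\right) \left(11 + S{\left(-1,0 \right)}\right) = \left(\left(-1\right) \left(- \frac{1}{18}\right) + \left(\left(-2\right) \left(-1\right) + 3\right)\right) 34 \left(22 - 10\right) \left(11 - 5\right) = \left(\frac{1}{18} + \left(2 + 3\right)\right) 34 \cdot 12 \cdot 6 = \left(\frac{1}{18} + 5\right) 34 \cdot 72 = \frac{91}{18} \cdot 34 \cdot 72 = \frac{1547}{9} \cdot 72 = 12376$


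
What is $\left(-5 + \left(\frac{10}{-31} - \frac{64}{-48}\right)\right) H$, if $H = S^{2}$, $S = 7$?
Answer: $- \frac{18179}{93} \approx -195.47$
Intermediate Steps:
$H = 49$ ($H = 7^{2} = 49$)
$\left(-5 + \left(\frac{10}{-31} - \frac{64}{-48}\right)\right) H = \left(-5 + \left(\frac{10}{-31} - \frac{64}{-48}\right)\right) 49 = \left(-5 + \left(10 \left(- \frac{1}{31}\right) - - \frac{4}{3}\right)\right) 49 = \left(-5 + \left(- \frac{10}{31} + \frac{4}{3}\right)\right) 49 = \left(-5 + \frac{94}{93}\right) 49 = \left(- \frac{371}{93}\right) 49 = - \frac{18179}{93}$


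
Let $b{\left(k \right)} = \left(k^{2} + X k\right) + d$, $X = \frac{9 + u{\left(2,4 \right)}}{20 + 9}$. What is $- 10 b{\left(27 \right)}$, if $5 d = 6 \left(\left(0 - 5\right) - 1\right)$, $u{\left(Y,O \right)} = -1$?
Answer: $- \frac{211482}{29} \approx -7292.5$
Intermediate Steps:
$d = - \frac{36}{5}$ ($d = \frac{6 \left(\left(0 - 5\right) - 1\right)}{5} = \frac{6 \left(-5 - 1\right)}{5} = \frac{6 \left(-6\right)}{5} = \frac{1}{5} \left(-36\right) = - \frac{36}{5} \approx -7.2$)
$X = \frac{8}{29}$ ($X = \frac{9 - 1}{20 + 9} = \frac{8}{29} \approx 0.27586$)
$b{\left(k \right)} = - \frac{36}{5} + k^{2} + \frac{8 k}{29}$ ($b{\left(k \right)} = \left(k^{2} + \frac{8 k}{29}\right) - \frac{36}{5} = - \frac{36}{5} + k^{2} + \frac{8 k}{29}$)
$- 10 b{\left(27 \right)} = - 10 \left(- \frac{36}{5} + 27^{2} + \frac{8}{29} \cdot 27\right) = - 10 \left(- \frac{36}{5} + 729 + \frac{216}{29}\right) = \left(-10\right) \frac{105741}{145} = - \frac{211482}{29}$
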